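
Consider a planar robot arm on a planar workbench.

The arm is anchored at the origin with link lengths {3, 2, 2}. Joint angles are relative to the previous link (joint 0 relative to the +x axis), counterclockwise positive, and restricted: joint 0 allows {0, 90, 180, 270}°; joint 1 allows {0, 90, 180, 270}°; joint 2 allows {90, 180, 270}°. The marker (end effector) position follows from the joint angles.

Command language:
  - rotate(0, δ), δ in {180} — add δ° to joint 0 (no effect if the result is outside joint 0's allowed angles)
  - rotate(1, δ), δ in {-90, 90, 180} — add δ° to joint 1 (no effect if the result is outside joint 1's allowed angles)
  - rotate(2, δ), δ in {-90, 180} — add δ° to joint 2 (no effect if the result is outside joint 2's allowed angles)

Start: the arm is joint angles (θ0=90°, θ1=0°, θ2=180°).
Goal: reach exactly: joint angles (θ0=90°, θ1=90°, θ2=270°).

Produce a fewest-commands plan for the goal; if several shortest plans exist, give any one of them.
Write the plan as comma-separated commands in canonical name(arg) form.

rotate(2, -90), rotate(2, 180), rotate(1, 90)

t0: joint angles (θ0=90°, θ1=0°, θ2=180°)
step 1 (rotate(2, -90)): joint angles (θ0=90°, θ1=0°, θ2=90°)
step 2 (rotate(2, 180)): joint angles (θ0=90°, θ1=0°, θ2=270°)
step 3 (rotate(1, 90)): joint angles (θ0=90°, θ1=90°, θ2=270°)
shorter routes all fall short; 3 is best.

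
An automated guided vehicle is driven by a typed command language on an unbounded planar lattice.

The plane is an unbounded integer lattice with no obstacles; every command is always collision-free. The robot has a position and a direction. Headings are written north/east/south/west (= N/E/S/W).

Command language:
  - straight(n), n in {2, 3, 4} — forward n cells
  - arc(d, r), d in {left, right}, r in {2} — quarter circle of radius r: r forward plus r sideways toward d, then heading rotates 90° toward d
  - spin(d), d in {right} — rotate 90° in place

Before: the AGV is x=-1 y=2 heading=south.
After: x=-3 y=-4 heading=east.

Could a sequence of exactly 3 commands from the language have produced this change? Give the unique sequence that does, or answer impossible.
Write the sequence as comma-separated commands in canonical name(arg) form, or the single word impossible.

arc(right, 2), arc(left, 2), arc(left, 2)

key: cell and facing (now E) both changed — the 3 commands mix motion and turning
from: x=-1 y=2 heading=south
step 1 (arc(right, 2)): x=-3 y=0 heading=west
step 2 (arc(left, 2)): x=-5 y=-2 heading=south
step 3 (arc(left, 2)): x=-3 y=-4 heading=east
no other 3-command option fits: unique.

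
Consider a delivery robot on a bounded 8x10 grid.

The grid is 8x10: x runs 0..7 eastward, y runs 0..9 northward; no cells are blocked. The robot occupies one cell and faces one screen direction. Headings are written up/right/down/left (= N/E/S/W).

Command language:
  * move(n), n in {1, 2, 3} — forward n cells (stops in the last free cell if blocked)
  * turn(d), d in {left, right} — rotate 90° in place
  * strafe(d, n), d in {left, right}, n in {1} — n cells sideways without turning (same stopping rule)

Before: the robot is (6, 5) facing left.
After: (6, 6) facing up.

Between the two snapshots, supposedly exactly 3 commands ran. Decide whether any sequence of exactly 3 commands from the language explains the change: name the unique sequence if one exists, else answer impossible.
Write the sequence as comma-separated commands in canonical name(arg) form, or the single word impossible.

key: order matters: swapping strafe(left, 1) and move(2) lands elsewhere
initial: (6, 5) facing left
[1] after strafe(left, 1): (6, 4) facing left
[2] after turn(right): (6, 4) facing up
[3] after move(2): (6, 6) facing up
uniquely the one of 343 3-step routes that fits.

strafe(left, 1), turn(right), move(2)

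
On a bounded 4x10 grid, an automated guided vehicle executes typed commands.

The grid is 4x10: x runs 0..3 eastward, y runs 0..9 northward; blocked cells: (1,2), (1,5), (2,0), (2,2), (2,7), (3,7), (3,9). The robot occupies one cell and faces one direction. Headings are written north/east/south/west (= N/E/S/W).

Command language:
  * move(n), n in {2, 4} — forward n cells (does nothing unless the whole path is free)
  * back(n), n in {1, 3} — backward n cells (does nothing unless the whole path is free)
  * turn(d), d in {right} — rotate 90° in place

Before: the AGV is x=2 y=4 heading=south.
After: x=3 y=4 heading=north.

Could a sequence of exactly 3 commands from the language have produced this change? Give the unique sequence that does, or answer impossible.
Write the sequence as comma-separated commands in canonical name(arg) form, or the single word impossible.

turn(right), back(1), turn(right)

key: cell and facing (now N) both changed — the 3 commands mix motion and turning
initial: x=2 y=4 heading=south
step 1 (turn(right)): x=2 y=4 heading=west
step 2 (back(1)): x=3 y=4 heading=west
step 3 (turn(right)): x=3 y=4 heading=north
uniquely the one of 125 3-step routes that fits.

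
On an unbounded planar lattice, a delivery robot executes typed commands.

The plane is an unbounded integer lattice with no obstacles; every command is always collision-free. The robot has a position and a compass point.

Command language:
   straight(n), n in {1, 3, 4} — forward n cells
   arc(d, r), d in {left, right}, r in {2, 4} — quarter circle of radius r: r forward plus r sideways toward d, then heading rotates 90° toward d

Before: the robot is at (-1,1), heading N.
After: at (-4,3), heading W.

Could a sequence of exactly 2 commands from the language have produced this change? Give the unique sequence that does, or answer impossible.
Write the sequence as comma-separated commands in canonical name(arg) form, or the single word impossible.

arc(left, 2), straight(1)

key: running straight(1) before arc(left, 2) would end elsewhere — order is forced
begin: at (-1,1), heading N
[1] after arc(left, 2): at (-3,3), heading W
[2] after straight(1): at (-4,3), heading W
no rival 2-sequence matches.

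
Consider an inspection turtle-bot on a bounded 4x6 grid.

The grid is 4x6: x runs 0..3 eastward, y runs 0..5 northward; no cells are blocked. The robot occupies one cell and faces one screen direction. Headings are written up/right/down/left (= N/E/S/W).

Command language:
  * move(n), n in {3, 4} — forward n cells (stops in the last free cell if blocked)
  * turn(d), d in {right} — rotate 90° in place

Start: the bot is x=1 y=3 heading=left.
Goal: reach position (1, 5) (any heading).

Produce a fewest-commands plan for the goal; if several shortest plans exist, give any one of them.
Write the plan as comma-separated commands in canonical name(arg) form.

turn(right), move(3)

t0: x=1 y=3 heading=left
step 1 (turn(right)): x=1 y=3 heading=up
step 2 (move(3)): x=1 y=5 heading=up
nothing shorter than 2 reaches the goal.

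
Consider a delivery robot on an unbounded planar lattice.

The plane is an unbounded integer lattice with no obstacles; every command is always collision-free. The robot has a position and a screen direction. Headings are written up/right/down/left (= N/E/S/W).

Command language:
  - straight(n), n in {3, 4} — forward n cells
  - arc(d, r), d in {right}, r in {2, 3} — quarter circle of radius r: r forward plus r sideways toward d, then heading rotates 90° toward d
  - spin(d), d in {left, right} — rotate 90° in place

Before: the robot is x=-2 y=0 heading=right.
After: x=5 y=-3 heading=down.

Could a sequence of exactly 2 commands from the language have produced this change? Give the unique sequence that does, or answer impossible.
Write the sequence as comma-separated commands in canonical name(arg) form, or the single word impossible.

key: running arc(right, 3) before straight(4) would end elsewhere — order is forced
start: x=-2 y=0 heading=right
t=1 straight(4) ⇒ x=2 y=0 heading=right
t=2 arc(right, 3) ⇒ x=5 y=-3 heading=down
all 36 alternatives checked — unique.

straight(4), arc(right, 3)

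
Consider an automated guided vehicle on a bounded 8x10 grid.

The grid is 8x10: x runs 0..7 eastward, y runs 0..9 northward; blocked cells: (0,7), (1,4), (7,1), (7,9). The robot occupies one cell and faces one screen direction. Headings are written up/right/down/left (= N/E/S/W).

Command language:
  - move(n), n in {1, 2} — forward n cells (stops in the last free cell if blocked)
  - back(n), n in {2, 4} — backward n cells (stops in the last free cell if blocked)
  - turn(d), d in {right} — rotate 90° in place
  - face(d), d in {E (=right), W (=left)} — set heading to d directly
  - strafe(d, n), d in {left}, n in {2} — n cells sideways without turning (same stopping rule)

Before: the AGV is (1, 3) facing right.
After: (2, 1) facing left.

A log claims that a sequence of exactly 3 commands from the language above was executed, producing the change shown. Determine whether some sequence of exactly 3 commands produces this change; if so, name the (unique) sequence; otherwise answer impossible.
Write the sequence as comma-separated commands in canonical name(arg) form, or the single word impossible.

move(1), face(W), strafe(left, 2)

key: running strafe(left, 2) before move(1) would end elsewhere — order is forced
initial: (1, 3) facing right
1. move(1) → (2, 3) facing right
2. face(W) → (2, 3) facing left
3. strafe(left, 2) → (2, 1) facing left
no other 3-command option fits: unique.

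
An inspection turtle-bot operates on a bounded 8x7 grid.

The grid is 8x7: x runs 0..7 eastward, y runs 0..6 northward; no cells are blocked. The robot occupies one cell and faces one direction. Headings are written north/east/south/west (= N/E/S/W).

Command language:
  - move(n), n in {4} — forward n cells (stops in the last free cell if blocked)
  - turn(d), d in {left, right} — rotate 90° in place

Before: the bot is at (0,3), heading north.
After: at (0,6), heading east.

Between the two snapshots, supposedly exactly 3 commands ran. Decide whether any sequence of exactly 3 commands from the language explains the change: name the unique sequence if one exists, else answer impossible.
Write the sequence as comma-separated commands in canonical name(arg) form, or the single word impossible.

key: the first move(4) runs into the grid edge before its full distance
start: at (0,3), heading north
1. move(4) → at (0,6), heading north
2. move(4) → at (0,6), heading north
3. turn(right) → at (0,6), heading east
uniquely the one of 27 3-step routes that fits.

move(4), move(4), turn(right)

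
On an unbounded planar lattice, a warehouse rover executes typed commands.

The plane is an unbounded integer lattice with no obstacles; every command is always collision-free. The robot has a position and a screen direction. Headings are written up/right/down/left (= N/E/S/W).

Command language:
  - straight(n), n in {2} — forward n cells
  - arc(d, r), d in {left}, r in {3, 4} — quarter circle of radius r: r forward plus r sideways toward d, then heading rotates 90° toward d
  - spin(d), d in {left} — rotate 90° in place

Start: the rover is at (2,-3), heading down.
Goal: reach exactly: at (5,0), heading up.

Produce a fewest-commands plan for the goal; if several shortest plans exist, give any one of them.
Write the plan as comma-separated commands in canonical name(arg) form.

spin(left), arc(left, 3)

t0: at (2,-3), heading down
t=1 spin(left) ⇒ at (2,-3), heading right
t=2 arc(left, 3) ⇒ at (5,0), heading up
nothing shorter than 2 reaches the goal.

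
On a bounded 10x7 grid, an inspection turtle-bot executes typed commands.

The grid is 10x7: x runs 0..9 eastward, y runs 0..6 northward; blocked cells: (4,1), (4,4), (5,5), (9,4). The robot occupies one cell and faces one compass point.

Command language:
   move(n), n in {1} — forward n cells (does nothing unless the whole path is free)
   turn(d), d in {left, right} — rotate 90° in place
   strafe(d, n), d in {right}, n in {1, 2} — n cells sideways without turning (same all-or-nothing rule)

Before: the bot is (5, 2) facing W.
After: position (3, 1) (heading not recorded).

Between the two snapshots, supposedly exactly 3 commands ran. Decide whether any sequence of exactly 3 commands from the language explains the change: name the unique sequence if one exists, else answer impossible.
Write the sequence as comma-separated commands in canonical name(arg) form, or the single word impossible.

turn(left), strafe(right, 2), move(1)

key: order matters: swapping turn(left) and move(1) lands elsewhere
t0: (5, 2) facing W
t=1 turn(left) ⇒ (5, 2) facing S
t=2 strafe(right, 2) ⇒ (3, 2) facing S
t=3 move(1) ⇒ (3, 1) facing S
uniquely the one of 125 3-step routes that fits.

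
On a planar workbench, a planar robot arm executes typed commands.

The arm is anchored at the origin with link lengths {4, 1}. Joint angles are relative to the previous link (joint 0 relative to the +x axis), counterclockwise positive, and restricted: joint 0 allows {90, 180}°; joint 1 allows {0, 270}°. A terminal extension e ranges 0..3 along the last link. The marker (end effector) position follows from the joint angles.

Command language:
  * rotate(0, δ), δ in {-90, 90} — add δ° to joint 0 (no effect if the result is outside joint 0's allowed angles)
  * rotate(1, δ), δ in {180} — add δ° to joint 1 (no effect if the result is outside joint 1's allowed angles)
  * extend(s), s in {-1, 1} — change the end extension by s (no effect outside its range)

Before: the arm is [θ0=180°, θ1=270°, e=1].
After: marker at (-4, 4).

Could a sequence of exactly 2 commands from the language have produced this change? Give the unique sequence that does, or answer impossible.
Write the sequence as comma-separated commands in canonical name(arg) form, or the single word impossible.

extend(1), extend(1)

start: [θ0=180°, θ1=270°, e=1]
[1] after extend(1): [θ0=180°, θ1=270°, e=2]
[2] after extend(1): [θ0=180°, θ1=270°, e=3]
uniquely the one of 25 2-step routes that fits.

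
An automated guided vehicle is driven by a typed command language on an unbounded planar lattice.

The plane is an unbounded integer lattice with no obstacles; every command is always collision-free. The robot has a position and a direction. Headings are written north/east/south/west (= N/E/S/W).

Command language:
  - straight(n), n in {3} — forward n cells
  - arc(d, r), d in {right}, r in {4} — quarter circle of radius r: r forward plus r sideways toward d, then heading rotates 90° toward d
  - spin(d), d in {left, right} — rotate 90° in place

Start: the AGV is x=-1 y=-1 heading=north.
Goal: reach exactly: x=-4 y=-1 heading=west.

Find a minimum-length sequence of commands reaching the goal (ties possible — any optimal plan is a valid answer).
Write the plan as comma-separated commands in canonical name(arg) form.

spin(left), straight(3)

initial: x=-1 y=-1 heading=north
1. spin(left) → x=-1 y=-1 heading=west
2. straight(3) → x=-4 y=-1 heading=west
nothing shorter than 2 reaches the goal.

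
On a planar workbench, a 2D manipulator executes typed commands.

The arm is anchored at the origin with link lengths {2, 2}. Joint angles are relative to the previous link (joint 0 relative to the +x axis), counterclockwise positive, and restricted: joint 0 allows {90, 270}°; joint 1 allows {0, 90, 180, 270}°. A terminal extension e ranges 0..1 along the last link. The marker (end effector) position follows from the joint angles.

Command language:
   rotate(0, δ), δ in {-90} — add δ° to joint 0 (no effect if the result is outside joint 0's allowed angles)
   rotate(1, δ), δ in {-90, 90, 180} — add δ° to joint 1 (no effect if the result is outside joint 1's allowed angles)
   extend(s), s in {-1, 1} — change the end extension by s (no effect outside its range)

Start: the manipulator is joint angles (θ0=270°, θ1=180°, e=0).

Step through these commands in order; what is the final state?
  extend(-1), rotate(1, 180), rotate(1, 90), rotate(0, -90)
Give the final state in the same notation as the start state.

t0: joint angles (θ0=270°, θ1=180°, e=0)
t=1 extend(-1) ⇒ joint angles (θ0=270°, θ1=180°, e=0)
t=2 rotate(1, 180) ⇒ joint angles (θ0=270°, θ1=0°, e=0)
t=3 rotate(1, 90) ⇒ joint angles (θ0=270°, θ1=90°, e=0)
t=4 rotate(0, -90) ⇒ joint angles (θ0=270°, θ1=90°, e=0)

joint angles (θ0=270°, θ1=90°, e=0)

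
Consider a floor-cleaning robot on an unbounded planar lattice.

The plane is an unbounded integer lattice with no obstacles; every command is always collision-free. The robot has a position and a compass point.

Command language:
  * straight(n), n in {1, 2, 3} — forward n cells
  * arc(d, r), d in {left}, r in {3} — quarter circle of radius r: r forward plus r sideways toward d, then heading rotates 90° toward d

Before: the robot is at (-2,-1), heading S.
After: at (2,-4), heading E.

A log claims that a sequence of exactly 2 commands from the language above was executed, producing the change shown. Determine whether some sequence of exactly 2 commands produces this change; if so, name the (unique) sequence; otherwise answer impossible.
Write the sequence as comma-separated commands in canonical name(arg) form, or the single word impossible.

arc(left, 3), straight(1)

key: position moved to (2,-4) AND the heading swung to E — translation plus rotation needed
begin: at (-2,-1), heading S
[1] after arc(left, 3): at (1,-4), heading E
[2] after straight(1): at (2,-4), heading E
no other 2-command option fits: unique.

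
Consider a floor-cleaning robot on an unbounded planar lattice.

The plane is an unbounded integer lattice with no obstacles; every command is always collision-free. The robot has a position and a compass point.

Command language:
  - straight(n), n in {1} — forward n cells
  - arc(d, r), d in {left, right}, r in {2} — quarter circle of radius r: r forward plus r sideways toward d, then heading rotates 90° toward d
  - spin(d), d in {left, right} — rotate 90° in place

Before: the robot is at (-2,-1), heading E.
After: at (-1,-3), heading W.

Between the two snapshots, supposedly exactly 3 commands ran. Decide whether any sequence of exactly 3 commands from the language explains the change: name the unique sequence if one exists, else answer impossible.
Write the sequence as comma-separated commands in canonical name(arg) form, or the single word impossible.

arc(right, 2), spin(right), straight(1)

key: cell and facing (now W) both changed — the 3 commands mix motion and turning
initial: at (-2,-1), heading E
[1] after arc(right, 2): at (0,-3), heading S
[2] after spin(right): at (0,-3), heading W
[3] after straight(1): at (-1,-3), heading W
uniquely the one of 125 3-step routes that fits.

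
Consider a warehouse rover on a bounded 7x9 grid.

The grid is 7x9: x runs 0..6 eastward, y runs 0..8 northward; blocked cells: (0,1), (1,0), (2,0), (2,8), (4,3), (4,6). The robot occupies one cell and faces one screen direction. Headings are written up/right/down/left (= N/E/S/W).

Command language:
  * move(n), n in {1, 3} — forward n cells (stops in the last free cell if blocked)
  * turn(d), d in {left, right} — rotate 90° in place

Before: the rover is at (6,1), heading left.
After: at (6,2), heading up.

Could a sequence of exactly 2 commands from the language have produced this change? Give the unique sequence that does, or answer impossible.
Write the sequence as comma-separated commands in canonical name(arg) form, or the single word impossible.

turn(right), move(1)

key: running move(1) before turn(right) would end elsewhere — order is forced
initial: at (6,1), heading left
[1] after turn(right): at (6,1), heading up
[2] after move(1): at (6,2), heading up
no other 2-command option fits: unique.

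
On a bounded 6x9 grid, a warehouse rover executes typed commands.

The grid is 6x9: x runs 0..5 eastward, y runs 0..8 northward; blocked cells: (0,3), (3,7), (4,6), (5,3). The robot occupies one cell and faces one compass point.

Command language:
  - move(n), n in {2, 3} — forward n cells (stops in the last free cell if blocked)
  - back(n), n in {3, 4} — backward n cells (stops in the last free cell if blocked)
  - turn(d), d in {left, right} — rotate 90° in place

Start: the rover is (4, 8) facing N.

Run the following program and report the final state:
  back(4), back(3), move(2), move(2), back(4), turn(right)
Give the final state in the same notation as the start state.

t0: (4, 8) facing N
t=1 back(4) ⇒ (4, 7) facing N
t=2 back(3) ⇒ (4, 7) facing N
t=3 move(2) ⇒ (4, 8) facing N
t=4 move(2) ⇒ (4, 8) facing N
t=5 back(4) ⇒ (4, 7) facing N
t=6 turn(right) ⇒ (4, 7) facing E

(4, 7) facing E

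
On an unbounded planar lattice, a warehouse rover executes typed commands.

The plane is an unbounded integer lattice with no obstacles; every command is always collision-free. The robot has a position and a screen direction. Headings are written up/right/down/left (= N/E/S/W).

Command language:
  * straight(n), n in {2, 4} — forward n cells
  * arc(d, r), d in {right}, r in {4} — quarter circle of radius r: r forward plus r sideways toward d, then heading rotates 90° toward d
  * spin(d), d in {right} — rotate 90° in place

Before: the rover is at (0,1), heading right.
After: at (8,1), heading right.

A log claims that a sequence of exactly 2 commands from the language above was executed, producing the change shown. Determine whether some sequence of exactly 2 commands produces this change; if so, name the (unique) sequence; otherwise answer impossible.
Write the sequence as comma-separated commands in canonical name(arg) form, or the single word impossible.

straight(4), straight(4)

key: heading stays E — no command in the sequence turns
initial: at (0,1), heading right
1. straight(4) → at (4,1), heading right
2. straight(4) → at (8,1), heading right
no rival 2-sequence matches.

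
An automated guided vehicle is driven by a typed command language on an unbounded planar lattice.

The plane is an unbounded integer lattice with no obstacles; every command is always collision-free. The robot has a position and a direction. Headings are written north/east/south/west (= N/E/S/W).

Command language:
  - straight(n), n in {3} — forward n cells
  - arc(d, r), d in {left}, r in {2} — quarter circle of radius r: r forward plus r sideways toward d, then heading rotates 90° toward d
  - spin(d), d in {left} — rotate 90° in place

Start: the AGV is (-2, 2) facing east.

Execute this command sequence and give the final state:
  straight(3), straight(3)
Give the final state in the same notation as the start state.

initial: (-2, 2) facing east
1. straight(3) → (1, 2) facing east
2. straight(3) → (4, 2) facing east

(4, 2) facing east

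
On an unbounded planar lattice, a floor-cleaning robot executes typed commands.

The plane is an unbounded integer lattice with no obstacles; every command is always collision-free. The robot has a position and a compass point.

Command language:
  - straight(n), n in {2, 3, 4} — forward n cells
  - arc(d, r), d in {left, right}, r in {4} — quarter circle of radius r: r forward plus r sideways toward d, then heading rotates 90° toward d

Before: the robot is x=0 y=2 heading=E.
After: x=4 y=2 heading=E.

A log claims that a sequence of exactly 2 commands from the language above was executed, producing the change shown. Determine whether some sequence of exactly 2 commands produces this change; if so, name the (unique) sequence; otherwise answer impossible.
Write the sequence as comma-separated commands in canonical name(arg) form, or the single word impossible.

straight(2), straight(2)

key: still facing E at the end — nothing in the sequence rotates
start: x=0 y=2 heading=E
step 1 (straight(2)): x=2 y=2 heading=E
step 2 (straight(2)): x=4 y=2 heading=E
all 25 alternatives checked — unique.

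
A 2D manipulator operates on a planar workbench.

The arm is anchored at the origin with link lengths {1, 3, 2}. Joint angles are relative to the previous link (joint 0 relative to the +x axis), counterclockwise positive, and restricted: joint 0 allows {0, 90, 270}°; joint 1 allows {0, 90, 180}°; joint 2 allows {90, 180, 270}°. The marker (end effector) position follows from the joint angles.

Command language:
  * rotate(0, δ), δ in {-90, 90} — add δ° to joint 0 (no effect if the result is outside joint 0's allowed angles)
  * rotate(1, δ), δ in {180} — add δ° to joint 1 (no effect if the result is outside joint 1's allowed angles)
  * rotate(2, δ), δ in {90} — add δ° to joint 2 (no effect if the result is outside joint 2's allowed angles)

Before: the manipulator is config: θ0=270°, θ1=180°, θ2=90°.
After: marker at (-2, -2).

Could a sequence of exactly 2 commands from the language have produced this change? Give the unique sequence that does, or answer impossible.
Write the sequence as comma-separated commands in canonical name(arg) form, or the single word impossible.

key: running rotate(0, 90) before rotate(0, -90) would end elsewhere — order is forced
begin: config: θ0=270°, θ1=180°, θ2=90°
step 1 (rotate(0, -90)): config: θ0=270°, θ1=180°, θ2=90°
step 2 (rotate(0, 90)): config: θ0=0°, θ1=180°, θ2=90°
no rival 2-sequence matches.

rotate(0, -90), rotate(0, 90)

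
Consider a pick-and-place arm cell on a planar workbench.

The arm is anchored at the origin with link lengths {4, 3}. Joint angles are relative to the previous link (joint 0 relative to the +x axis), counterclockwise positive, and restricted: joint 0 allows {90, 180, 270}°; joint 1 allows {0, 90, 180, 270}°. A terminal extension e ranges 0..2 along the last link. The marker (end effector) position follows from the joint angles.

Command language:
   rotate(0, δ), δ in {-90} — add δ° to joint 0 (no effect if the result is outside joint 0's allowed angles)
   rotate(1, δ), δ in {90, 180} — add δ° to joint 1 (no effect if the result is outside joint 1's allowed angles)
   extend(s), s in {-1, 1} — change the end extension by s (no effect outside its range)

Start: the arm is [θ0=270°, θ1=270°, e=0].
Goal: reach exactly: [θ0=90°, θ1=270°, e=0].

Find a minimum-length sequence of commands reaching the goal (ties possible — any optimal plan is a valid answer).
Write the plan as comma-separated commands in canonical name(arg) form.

initial: [θ0=270°, θ1=270°, e=0]
[1] after rotate(0, -90): [θ0=180°, θ1=270°, e=0]
[2] after rotate(0, -90): [θ0=90°, θ1=270°, e=0]
no 1-step plan works, so 2 is optimal.

rotate(0, -90), rotate(0, -90)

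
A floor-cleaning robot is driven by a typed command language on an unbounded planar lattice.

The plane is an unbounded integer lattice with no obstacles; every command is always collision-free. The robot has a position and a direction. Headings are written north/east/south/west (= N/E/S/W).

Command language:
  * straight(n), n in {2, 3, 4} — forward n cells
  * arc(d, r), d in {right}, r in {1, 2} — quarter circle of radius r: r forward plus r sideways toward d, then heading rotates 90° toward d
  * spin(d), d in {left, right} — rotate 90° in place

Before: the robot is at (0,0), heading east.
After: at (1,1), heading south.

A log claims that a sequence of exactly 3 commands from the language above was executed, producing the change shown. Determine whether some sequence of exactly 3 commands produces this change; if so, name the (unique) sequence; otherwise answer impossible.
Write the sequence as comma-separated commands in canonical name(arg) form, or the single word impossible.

key: running spin(right) before spin(left) would end elsewhere — order is forced
from: at (0,0), heading east
step 1 (spin(left)): at (0,0), heading north
step 2 (arc(right, 1)): at (1,1), heading east
step 3 (spin(right)): at (1,1), heading south
no other 3-command option fits: unique.

spin(left), arc(right, 1), spin(right)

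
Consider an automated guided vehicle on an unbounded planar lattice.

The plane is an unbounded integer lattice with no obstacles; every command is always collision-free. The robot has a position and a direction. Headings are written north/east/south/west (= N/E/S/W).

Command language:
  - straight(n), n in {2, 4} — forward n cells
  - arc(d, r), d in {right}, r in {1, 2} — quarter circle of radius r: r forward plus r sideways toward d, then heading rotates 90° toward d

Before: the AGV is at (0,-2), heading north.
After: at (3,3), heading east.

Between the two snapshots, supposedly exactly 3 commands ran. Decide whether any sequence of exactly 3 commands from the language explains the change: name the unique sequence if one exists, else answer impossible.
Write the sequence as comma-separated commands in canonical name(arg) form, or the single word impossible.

key: order matters: swapping straight(4) and straight(2) lands elsewhere
begin: at (0,-2), heading north
1. straight(4) → at (0,2), heading north
2. arc(right, 1) → at (1,3), heading east
3. straight(2) → at (3,3), heading east
no rival 3-sequence matches.

straight(4), arc(right, 1), straight(2)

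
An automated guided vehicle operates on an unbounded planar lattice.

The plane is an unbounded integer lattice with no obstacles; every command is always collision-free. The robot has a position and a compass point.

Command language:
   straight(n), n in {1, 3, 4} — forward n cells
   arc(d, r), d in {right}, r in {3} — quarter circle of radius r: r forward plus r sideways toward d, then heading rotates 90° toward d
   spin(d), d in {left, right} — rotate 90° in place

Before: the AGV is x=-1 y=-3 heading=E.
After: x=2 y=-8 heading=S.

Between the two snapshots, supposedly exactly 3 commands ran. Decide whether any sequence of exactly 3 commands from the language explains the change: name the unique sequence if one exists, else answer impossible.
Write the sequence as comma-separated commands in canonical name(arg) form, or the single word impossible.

arc(right, 3), straight(1), straight(1)

key: running straight(1) before arc(right, 3) would end elsewhere — order is forced
begin: x=-1 y=-3 heading=E
step 1 (arc(right, 3)): x=2 y=-6 heading=S
step 2 (straight(1)): x=2 y=-7 heading=S
step 3 (straight(1)): x=2 y=-8 heading=S
no rival 3-sequence matches.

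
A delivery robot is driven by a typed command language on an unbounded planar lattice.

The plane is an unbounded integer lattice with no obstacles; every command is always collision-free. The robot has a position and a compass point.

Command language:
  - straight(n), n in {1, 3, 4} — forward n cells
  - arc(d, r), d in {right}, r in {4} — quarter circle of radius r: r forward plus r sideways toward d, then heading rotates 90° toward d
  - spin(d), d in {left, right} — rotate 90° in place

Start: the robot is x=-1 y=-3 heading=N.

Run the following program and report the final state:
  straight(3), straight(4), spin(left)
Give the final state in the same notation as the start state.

x=-1 y=4 heading=W

initial: x=-1 y=-3 heading=N
1. straight(3) → x=-1 y=0 heading=N
2. straight(4) → x=-1 y=4 heading=N
3. spin(left) → x=-1 y=4 heading=W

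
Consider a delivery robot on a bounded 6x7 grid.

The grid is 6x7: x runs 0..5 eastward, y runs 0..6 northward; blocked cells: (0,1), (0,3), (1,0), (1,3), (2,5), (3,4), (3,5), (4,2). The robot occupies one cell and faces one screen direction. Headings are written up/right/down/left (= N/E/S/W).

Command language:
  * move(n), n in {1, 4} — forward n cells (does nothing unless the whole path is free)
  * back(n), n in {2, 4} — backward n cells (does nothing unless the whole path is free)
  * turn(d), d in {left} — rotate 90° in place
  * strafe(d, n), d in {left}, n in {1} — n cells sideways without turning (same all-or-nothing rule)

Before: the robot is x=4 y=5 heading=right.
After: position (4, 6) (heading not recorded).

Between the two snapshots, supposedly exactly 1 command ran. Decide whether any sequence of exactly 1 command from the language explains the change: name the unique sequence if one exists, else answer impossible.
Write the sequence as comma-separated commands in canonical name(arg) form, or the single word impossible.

strafe(left, 1)

initial: x=4 y=5 heading=right
t=1 strafe(left, 1) ⇒ x=4 y=6 heading=right
no other 1-command option fits: unique.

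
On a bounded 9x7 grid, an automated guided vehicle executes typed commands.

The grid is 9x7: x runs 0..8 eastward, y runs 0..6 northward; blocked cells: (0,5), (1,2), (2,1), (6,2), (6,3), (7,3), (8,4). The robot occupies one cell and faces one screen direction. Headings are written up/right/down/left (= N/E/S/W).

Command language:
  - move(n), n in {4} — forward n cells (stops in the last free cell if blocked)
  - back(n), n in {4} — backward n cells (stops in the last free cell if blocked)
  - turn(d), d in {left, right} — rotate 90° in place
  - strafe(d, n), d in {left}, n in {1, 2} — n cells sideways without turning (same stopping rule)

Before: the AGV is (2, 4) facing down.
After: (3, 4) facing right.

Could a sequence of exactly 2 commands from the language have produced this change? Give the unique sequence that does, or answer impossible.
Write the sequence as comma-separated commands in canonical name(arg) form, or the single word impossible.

key: order matters: swapping strafe(left, 1) and turn(left) lands elsewhere
t0: (2, 4) facing down
step 1 (strafe(left, 1)): (3, 4) facing down
step 2 (turn(left)): (3, 4) facing right
all 36 alternatives checked — unique.

strafe(left, 1), turn(left)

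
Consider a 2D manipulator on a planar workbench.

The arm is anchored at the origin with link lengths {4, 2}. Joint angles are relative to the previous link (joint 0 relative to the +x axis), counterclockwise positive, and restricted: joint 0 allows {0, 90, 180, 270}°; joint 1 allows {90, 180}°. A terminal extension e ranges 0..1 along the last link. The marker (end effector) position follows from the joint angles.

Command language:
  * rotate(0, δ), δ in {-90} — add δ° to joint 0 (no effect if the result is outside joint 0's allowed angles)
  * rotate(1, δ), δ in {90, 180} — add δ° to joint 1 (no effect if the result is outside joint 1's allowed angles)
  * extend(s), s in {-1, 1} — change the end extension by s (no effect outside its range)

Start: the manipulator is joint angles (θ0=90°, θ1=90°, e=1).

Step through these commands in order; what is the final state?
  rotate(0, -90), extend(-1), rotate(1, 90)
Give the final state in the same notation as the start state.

joint angles (θ0=0°, θ1=180°, e=0)

t0: joint angles (θ0=90°, θ1=90°, e=1)
step 1 (rotate(0, -90)): joint angles (θ0=0°, θ1=90°, e=1)
step 2 (extend(-1)): joint angles (θ0=0°, θ1=90°, e=0)
step 3 (rotate(1, 90)): joint angles (θ0=0°, θ1=180°, e=0)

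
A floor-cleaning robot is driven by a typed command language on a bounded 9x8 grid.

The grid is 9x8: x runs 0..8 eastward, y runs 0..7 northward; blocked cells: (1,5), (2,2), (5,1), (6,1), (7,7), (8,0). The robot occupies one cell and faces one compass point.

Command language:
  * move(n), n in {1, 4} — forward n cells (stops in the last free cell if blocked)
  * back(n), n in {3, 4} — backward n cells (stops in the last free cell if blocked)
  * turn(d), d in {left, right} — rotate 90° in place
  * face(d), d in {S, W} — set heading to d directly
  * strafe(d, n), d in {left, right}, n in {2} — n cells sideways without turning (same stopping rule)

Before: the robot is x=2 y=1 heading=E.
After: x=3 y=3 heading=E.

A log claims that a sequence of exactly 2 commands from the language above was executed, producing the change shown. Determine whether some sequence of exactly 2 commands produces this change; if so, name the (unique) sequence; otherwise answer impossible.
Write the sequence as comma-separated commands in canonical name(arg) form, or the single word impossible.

move(1), strafe(left, 2)

key: still facing E at the end — nothing in the sequence rotates
begin: x=2 y=1 heading=E
step 1 (move(1)): x=3 y=1 heading=E
step 2 (strafe(left, 2)): x=3 y=3 heading=E
uniquely the one of 100 2-step routes that fits.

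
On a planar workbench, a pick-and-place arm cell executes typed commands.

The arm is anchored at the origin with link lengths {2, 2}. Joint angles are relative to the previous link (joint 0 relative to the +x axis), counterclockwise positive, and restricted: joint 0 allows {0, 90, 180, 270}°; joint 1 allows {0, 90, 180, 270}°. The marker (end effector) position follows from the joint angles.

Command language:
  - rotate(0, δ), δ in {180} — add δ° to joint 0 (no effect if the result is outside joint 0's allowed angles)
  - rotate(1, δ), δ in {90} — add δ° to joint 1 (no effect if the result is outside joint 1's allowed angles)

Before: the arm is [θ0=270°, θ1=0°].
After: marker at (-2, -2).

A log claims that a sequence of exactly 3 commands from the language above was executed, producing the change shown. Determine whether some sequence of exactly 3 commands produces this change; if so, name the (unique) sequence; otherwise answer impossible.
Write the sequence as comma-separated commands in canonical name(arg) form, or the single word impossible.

from: [θ0=270°, θ1=0°]
[1] after rotate(1, 90): [θ0=270°, θ1=90°]
[2] after rotate(1, 90): [θ0=270°, θ1=180°]
[3] after rotate(1, 90): [θ0=270°, θ1=270°]
no rival 3-sequence matches.

rotate(1, 90), rotate(1, 90), rotate(1, 90)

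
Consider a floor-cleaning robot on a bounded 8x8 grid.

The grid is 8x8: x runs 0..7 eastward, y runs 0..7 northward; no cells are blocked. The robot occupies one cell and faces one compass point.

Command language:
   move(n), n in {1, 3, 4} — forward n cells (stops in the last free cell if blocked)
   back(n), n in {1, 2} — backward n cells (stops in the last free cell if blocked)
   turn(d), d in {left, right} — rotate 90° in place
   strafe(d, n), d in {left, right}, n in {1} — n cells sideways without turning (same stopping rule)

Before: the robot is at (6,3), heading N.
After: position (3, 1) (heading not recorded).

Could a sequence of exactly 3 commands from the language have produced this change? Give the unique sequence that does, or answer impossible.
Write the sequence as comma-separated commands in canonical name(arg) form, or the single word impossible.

key: running move(3) before back(2) would end elsewhere — order is forced
initial: at (6,3), heading N
step 1 (back(2)): at (6,1), heading N
step 2 (turn(left)): at (6,1), heading W
step 3 (move(3)): at (3,1), heading W
no rival 3-sequence matches.

back(2), turn(left), move(3)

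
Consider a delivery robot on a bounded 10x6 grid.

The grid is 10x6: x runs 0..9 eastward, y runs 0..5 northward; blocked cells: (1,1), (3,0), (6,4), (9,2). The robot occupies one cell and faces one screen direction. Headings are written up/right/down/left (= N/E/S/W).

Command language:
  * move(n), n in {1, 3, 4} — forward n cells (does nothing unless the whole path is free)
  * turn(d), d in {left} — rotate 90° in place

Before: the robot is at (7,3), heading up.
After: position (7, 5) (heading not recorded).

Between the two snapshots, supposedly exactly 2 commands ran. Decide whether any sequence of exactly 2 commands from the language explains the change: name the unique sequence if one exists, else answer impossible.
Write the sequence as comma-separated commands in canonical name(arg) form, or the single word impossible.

start: at (7,3), heading up
step 1 (move(1)): at (7,4), heading up
step 2 (move(1)): at (7,5), heading up
all 16 alternatives checked — unique.

move(1), move(1)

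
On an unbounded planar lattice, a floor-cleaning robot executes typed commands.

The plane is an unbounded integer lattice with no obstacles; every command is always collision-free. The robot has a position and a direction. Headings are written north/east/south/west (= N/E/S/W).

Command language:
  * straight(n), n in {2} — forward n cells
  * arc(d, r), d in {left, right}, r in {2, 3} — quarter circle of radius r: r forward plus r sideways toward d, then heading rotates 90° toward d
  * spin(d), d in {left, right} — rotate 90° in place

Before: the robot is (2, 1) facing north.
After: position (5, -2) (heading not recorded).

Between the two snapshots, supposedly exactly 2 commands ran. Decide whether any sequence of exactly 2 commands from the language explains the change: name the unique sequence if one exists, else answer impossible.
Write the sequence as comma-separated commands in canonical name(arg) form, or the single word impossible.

key: order matters: swapping spin(right) and arc(right, 3) lands elsewhere
t0: (2, 1) facing north
step 1 (spin(right)): (2, 1) facing east
step 2 (arc(right, 3)): (5, -2) facing south
no other 2-command option fits: unique.

spin(right), arc(right, 3)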